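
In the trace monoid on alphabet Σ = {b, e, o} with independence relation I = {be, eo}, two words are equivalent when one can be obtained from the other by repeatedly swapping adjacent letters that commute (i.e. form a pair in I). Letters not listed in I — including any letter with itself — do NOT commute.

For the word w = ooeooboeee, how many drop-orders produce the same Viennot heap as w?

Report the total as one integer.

#0=o has no predecessor
#1=o depends on [0:o]
#2=e has no predecessor
#3=o depends on [1:o]
#4=o depends on [3:o]
#5=b depends on [4:o]
#6=o depends on [5:b]
#7=e depends on [2:e]
#8=e depends on [7:e]
#9=e depends on [8:e]
sources: [0:o, 2:e]
N(rest) = Σ N(rest − s) over sources s of rest; N(one piece) = 1:
  size 1 → [6]=1  [9]=1
  size 2 → [5,6]=1  [6,9]=2  [8,9]=1
  size 3 → [4,5,6]=1  [5,6,9]=3  [6,8,9]=3  [7,8,9]=1
  size 4 → [2,7,8,9]=1  [3,4,5,6]=1  [4,5,6,9]=4  [5,6,8,9]=6  [6,7,8,9]=4
  size 5 → [1,3,4,5,6]=1  [2,6,7,8,9]=5  [3,4,5,6,9]=5  [4,5,6,8,9]=10  [5,6,7,8,9]=10
  size 6 → [0,1,3,4,5,6]=1  [1,3,4,5,6,9]=6  [2,5,6,7,8,9]=15  [3,4,5,6,8,9]=15  [4,5,6,7,8,9]=20
  size 7 → [0,1,3,4,5,6,9]=7  [1,3,4,5,6,8,9]=21  [2,4,5,6,7,8,9]=35  [3,4,5,6,7,8,9]=35
  size 8 → [0,1,3,4,5,6,8,9]=28  [1,3,4,5,6,7,8,9]=56  [2,3,4,5,6,7,8,9]=70
  first=0(o) contributes 126
  first=2(e) contributes 84
|[w]| = 210

210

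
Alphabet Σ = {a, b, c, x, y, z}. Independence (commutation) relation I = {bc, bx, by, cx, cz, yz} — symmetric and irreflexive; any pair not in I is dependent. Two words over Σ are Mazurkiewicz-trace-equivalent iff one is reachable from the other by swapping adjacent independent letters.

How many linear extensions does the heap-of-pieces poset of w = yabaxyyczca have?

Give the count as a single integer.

5

#0=y has no predecessor
#1=a depends on [0:y]
#2=b depends on [1:a]
#3=a depends on [2:b]
#4=x depends on [3:a]
#5=y depends on [4:x]
#6=y depends on [5:y]
#7=c depends on [6:y]
#8=z depends on [4:x]
#9=c depends on [7:c]
#10=a depends on [8:z, 9:c]
sources: [0:y]
N(rest) = Σ N(rest − s) over sources s of rest; N(one piece) = 1:
  size 1 → [10]=1
  size 2 → [8,10]=1  [9,10]=1
  size 3 → [7,9,10]=1  [8,9,10]=2
  size 4 → [6,7,9,10]=1  [7,8,9,10]=3
  size 5 → [5,6,7,9,10]=1  [6,7,8,9,10]=4
  size 6 → [5,6,7,8,9,10]=5
  size 7 → [4,5,6,7,8,9,10]=5
  size 8 → [3,4,5,6,7,8,9,10]=5
  size 9 → [2,3,4,5,6,7,8,9,10]=5
  first=0(y) contributes 5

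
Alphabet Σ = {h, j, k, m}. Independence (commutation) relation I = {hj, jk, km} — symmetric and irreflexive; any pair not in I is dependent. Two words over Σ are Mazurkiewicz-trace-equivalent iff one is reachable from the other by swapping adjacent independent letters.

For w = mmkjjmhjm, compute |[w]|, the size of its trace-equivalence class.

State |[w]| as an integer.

#0=m has no predecessor
#1=m depends on [0:m]
#2=k has no predecessor
#3=j depends on [1:m]
#4=j depends on [3:j]
#5=m depends on [4:j]
#6=h depends on [2:k, 5:m]
#7=j depends on [5:m]
#8=m depends on [6:h, 7:j]
sources: [0:m, 2:k]
N(rest) = Σ N(rest − s) over sources s of rest; N(one piece) = 1:
  size 1 → [8]=1
  size 2 → [6,8]=1  [7,8]=1
  size 3 → [2,6,8]=1  [6,7,8]=2
  size 4 → [2,6,7,8]=3  [5,6,7,8]=2
  size 5 → [2,5,6,7,8]=5  [4,5,6,7,8]=2
  size 6 → [2,4,5,6,7,8]=7  [3,4,5,6,7,8]=2
  size 7 → [1,3,4,5,6,7,8]=2  [2,3,4,5,6,7,8]=9
  first=0(m) contributes 11
  first=2(k) contributes 2
|[w]| = 13

13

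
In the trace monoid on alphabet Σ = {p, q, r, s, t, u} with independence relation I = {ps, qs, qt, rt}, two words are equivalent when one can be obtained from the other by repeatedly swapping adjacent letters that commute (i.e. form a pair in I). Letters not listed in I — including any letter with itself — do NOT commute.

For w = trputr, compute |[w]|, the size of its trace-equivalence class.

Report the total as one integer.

drop 0:t onto floor
drop 1:r onto floor
drop 2:p onto {0:t, 1:r}
drop 3:u onto {2:p}
drop 4:t onto {3:u}
drop 5:r onto {3:u}
ground layer = {0:t, 1:r}
drop-orders for the pieces not yet dropped (sum over which currently-grounded one goes next):
  1 to go: {4} 1  {5} 1
  2 to go: {4,5} 2
  3 to go: {3,4,5} 2
  4 to go: {2,3,4,5} 2
  if 0:t drops first: 2 orders
  if 1:r drops first: 2 orders
heap linearizations: 4

4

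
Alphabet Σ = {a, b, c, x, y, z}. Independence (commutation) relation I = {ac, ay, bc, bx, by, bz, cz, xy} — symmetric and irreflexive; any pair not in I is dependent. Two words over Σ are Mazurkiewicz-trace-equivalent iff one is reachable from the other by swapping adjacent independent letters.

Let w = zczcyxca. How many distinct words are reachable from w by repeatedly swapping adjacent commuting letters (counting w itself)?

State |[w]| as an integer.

30

#0=z has no predecessor
#1=c has no predecessor
#2=z depends on [0:z]
#3=c depends on [1:c]
#4=y depends on [2:z, 3:c]
#5=x depends on [2:z, 3:c]
#6=c depends on [4:y, 5:x]
#7=a depends on [5:x]
sources: [0:z, 1:c]
N(rest) = Σ N(rest − s) over sources s of rest; N(one piece) = 1:
  size 1 → [6]=1  [7]=1
  size 2 → [4,6]=1  [6,7]=2
  size 3 → [4,6,7]=3  [5,6,7]=2
  size 4 → [4,5,6,7]=5
  size 5 → [2,4,5,6,7]=5  [3,4,5,6,7]=5
  size 6 → [0,2,4,5,6,7]=5  [1,3,4,5,6,7]=5  [2,3,4,5,6,7]=10
  first=0(z) contributes 15
  first=1(c) contributes 15
|[w]| = 30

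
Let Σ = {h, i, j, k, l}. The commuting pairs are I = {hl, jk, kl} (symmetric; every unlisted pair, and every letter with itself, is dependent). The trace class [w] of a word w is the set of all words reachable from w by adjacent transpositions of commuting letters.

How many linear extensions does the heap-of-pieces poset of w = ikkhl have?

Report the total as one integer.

#0=i has no predecessor
#1=k depends on [0:i]
#2=k depends on [1:k]
#3=h depends on [2:k]
#4=l depends on [0:i]
sources: [0:i]
N(rest) = Σ N(rest − s) over sources s of rest; N(one piece) = 1:
  size 1 → [3]=1  [4]=1
  size 2 → [2,3]=1  [3,4]=2
  size 3 → [1,2,3]=1  [2,3,4]=3
  first=0(i) contributes 4

4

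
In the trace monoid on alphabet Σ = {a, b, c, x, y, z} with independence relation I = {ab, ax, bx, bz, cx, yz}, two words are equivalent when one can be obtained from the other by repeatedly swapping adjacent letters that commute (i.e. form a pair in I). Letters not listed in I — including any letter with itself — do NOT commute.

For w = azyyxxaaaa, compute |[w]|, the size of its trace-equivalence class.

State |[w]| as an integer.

45

piece 0:a — minimal
piece 1:z rests on {0:a}
piece 2:y rests on {0:a}
piece 3:y rests on {2:y}
piece 4:x rests on {1:z, 3:y}
piece 5:x rests on {4:x}
piece 6:a rests on {1:z, 3:y}
piece 7:a rests on {6:a}
piece 8:a rests on {7:a}
piece 9:a rests on {8:a}
minimal pieces: {0:a}
ways to finish when only these pieces remain (= sum over removing one remaining piece with nothing left below it):
  1 left: {5}→1  {9}→1
  2 left: {4,5}→1  {5,9}→2  {8,9}→1
  3 left: {4,5,9}→3  {5,8,9}→3  {7,8,9}→1
  4 left: {4,5,8,9}→6  {5,7,8,9}→4  {6,7,8,9}→1
  5 left: {4,5,7,8,9}→10  {5,6,7,8,9}→5
  6 left: {4,5,6,7,8,9}→15
  7 left: {1,4,5,6,7,8,9}→15  {3,4,5,6,7,8,9}→15
  8 left: {1,3,4,5,6,7,8,9}→30  {2,3,4,5,6,7,8,9}→15
  placing 0:a first → 45 extensions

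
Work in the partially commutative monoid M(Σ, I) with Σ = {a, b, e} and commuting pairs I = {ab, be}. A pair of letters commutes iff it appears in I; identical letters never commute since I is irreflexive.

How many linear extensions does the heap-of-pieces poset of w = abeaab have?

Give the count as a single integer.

piece 0:a — minimal
piece 1:b — minimal
piece 2:e rests on {0:a}
piece 3:a rests on {2:e}
piece 4:a rests on {3:a}
piece 5:b rests on {1:b}
minimal pieces: {0:a, 1:b}
ways to finish when only these pieces remain (= sum over removing one remaining piece with nothing left below it):
  1 left: {4}→1  {5}→1
  2 left: {1,5}→1  {3,4}→1  {4,5}→2
  3 left: {1,4,5}→3  {2,3,4}→1  {3,4,5}→3
  4 left: {0,2,3,4}→1  {1,3,4,5}→6  {2,3,4,5}→4
  placing 0:a first → 10 extensions
  placing 1:b first → 5 extensions
total linear extensions = 15

15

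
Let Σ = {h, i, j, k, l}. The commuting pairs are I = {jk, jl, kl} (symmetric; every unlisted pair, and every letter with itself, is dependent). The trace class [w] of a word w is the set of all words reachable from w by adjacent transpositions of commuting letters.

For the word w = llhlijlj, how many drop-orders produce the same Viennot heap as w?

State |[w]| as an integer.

0(l) covers ∅
1(l) covers 0:l
2(h) covers 1:l
3(l) covers 2:h
4(i) covers 3:l
5(j) covers 4:i
6(l) covers 4:i
7(j) covers 5:j
floor of heap: 0:l
completions by unplaced set U, small U first (add the entries for U minus each lowest piece of U):
  |U|=1: {6}:1  {7}:1
  |U|=2: {5,7}:1  {6,7}:2
  |U|=3: {5,6,7}:3
  |U|=4: {4,5,6,7}:3
  |U|=5: {3,4,5,6,7}:3
  |U|=6: {2,3,4,5,6,7}:3
  start at 0(l): 3

3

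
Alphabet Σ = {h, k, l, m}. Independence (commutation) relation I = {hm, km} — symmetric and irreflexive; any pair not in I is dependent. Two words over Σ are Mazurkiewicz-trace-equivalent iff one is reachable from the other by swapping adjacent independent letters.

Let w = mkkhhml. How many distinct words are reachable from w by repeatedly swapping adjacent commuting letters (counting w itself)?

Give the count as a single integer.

drop 0:m onto floor
drop 1:k onto floor
drop 2:k onto {1:k}
drop 3:h onto {2:k}
drop 4:h onto {3:h}
drop 5:m onto {0:m}
drop 6:l onto {4:h, 5:m}
ground layer = {0:m, 1:k}
drop-orders for the pieces not yet dropped (sum over which currently-grounded one goes next):
  1 to go: {6} 1
  2 to go: {4,6} 1  {5,6} 1
  3 to go: {0,5,6} 1  {3,4,6} 1  {4,5,6} 2
  4 to go: {0,4,5,6} 3  {2,3,4,6} 1  {3,4,5,6} 3
  5 to go: {0,3,4,5,6} 6  {1,2,3,4,6} 1  {2,3,4,5,6} 4
  if 0:m drops first: 5 orders
  if 1:k drops first: 10 orders
heap linearizations: 15

15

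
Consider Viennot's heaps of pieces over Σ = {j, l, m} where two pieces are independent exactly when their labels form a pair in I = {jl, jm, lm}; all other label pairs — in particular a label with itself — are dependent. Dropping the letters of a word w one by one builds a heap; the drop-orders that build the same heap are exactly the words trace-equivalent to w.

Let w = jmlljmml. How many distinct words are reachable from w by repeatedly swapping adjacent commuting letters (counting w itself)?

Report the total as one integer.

#0=j has no predecessor
#1=m has no predecessor
#2=l has no predecessor
#3=l depends on [2:l]
#4=j depends on [0:j]
#5=m depends on [1:m]
#6=m depends on [5:m]
#7=l depends on [3:l]
sources: [0:j, 1:m, 2:l]
N(rest) = Σ N(rest − s) over sources s of rest; N(one piece) = 1:
  size 1 → [4]=1  [6]=1  [7]=1
  size 2 → [0,4]=1  [3,7]=1  [4,6]=2  [4,7]=2  [5,6]=1  [6,7]=2
  size 3 → [0,4,6]=3  [0,4,7]=3  [1,5,6]=1  [2,3,7]=1  [3,4,7]=3  [3,6,7]=3  [4,5,6]=3  [4,6,7]=6  [5,6,7]=3
  size 4 → [0,3,4,7]=6  [0,4,5,6]=6  [0,4,6,7]=12  [1,4,5,6]=4  [1,5,6,7]=4  [2,3,4,7]=4  [2,3,6,7]=4  [3,4,6,7]=12  [3,5,6,7]=6  [4,5,6,7]=12
  size 5 → [0,1,4,5,6]=10  [0,2,3,4,7]=10  [0,3,4,6,7]=30  [0,4,5,6,7]=30  [1,3,5,6,7]=10  [1,4,5,6,7]=20  [2,3,4,6,7]=20  [2,3,5,6,7]=10  [3,4,5,6,7]=30
  size 6 → [0,1,4,5,6,7]=60  [0,2,3,4,6,7]=60  [0,3,4,5,6,7]=90  [1,2,3,5,6,7]=20  [1,3,4,5,6,7]=60  [2,3,4,5,6,7]=60
  first=0(j) contributes 140
  first=1(m) contributes 210
  first=2(l) contributes 210
|[w]| = 560

560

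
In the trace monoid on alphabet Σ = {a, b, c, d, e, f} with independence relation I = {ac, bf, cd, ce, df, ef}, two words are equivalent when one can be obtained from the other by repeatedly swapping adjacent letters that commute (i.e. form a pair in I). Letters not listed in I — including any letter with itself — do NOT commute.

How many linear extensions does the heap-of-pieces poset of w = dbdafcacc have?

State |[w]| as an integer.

4

#0=d has no predecessor
#1=b depends on [0:d]
#2=d depends on [1:b]
#3=a depends on [2:d]
#4=f depends on [3:a]
#5=c depends on [4:f]
#6=a depends on [4:f]
#7=c depends on [5:c]
#8=c depends on [7:c]
sources: [0:d]
N(rest) = Σ N(rest − s) over sources s of rest; N(one piece) = 1:
  size 1 → [6]=1  [8]=1
  size 2 → [6,8]=2  [7,8]=1
  size 3 → [5,7,8]=1  [6,7,8]=3
  size 4 → [5,6,7,8]=4
  size 5 → [4,5,6,7,8]=4
  size 6 → [3,4,5,6,7,8]=4
  size 7 → [2,3,4,5,6,7,8]=4
  first=0(d) contributes 4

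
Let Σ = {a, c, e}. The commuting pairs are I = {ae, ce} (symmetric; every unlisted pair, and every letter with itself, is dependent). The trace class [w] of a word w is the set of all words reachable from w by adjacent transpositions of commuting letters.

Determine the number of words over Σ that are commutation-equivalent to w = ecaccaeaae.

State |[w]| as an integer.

120

piece 0:e — minimal
piece 1:c — minimal
piece 2:a rests on {1:c}
piece 3:c rests on {2:a}
piece 4:c rests on {3:c}
piece 5:a rests on {4:c}
piece 6:e rests on {0:e}
piece 7:a rests on {5:a}
piece 8:a rests on {7:a}
piece 9:e rests on {6:e}
minimal pieces: {0:e, 1:c}
ways to finish when only these pieces remain (= sum over removing one remaining piece with nothing left below it):
  1 left: {8}→1  {9}→1
  2 left: {6,9}→1  {7,8}→1  {8,9}→2
  3 left: {0,6,9}→1  {5,7,8}→1  {6,8,9}→3  {7,8,9}→3
  4 left: {0,6,8,9}→4  {4,5,7,8}→1  {5,7,8,9}→4  {6,7,8,9}→6
  5 left: {0,6,7,8,9}→10  {3,4,5,7,8}→1  {4,5,7,8,9}→5  {5,6,7,8,9}→10
  6 left: {0,5,6,7,8,9}→20  {2,3,4,5,7,8}→1  {3,4,5,7,8,9}→6  {4,5,6,7,8,9}→15
  7 left: {0,4,5,6,7,8,9}→35  {1,2,3,4,5,7,8}→1  {2,3,4,5,7,8,9}→7  {3,4,5,6,7,8,9}→21
  8 left: {0,3,4,5,6,7,8,9}→56  {1,2,3,4,5,7,8,9}→8  {2,3,4,5,6,7,8,9}→28
  placing 0:e first → 36 extensions
  placing 1:c first → 84 extensions
total linear extensions = 120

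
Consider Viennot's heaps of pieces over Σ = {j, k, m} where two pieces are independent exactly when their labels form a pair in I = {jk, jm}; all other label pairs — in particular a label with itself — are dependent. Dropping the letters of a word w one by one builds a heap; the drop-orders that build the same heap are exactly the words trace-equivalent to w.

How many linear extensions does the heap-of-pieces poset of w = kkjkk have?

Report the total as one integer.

5

#0=k has no predecessor
#1=k depends on [0:k]
#2=j has no predecessor
#3=k depends on [1:k]
#4=k depends on [3:k]
sources: [0:k, 2:j]
N(rest) = Σ N(rest − s) over sources s of rest; N(one piece) = 1:
  size 1 → [2]=1  [4]=1
  size 2 → [2,4]=2  [3,4]=1
  size 3 → [1,3,4]=1  [2,3,4]=3
  first=0(k) contributes 4
  first=2(j) contributes 1
|[w]| = 5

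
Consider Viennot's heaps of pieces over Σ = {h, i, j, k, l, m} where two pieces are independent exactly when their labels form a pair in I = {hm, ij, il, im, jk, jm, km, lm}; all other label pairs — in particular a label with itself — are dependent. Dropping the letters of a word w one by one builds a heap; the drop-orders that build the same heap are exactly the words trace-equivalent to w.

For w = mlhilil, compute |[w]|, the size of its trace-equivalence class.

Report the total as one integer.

drop 0:m onto floor
drop 1:l onto floor
drop 2:h onto {1:l}
drop 3:i onto {2:h}
drop 4:l onto {2:h}
drop 5:i onto {3:i}
drop 6:l onto {4:l}
ground layer = {0:m, 1:l}
drop-orders for the pieces not yet dropped (sum over which currently-grounded one goes next):
  1 to go: {0} 1  {5} 1  {6} 1
  2 to go: {0,5} 2  {0,6} 2  {3,5} 1  {4,6} 1  {5,6} 2
  3 to go: {0,3,5} 3  {0,4,6} 3  {0,5,6} 6  {3,5,6} 3  {4,5,6} 3
  4 to go: {0,3,5,6} 12  {0,4,5,6} 12  {3,4,5,6} 6
  5 to go: {0,3,4,5,6} 30  {2,3,4,5,6} 6
  if 0:m drops first: 6 orders
  if 1:l drops first: 36 orders
heap linearizations: 42

42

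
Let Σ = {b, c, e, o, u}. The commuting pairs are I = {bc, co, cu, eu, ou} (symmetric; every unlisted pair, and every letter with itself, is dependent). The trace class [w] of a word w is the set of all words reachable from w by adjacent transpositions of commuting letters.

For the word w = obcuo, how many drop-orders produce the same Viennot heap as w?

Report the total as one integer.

piece 0:o — minimal
piece 1:b rests on {0:o}
piece 2:c — minimal
piece 3:u rests on {1:b}
piece 4:o rests on {1:b}
minimal pieces: {0:o, 2:c}
ways to finish when only these pieces remain (= sum over removing one remaining piece with nothing left below it):
  1 left: {2}→1  {3}→1  {4}→1
  2 left: {2,3}→2  {2,4}→2  {3,4}→2
  3 left: {1,3,4}→2  {2,3,4}→6
  placing 0:o first → 8 extensions
  placing 2:c first → 2 extensions
total linear extensions = 10

10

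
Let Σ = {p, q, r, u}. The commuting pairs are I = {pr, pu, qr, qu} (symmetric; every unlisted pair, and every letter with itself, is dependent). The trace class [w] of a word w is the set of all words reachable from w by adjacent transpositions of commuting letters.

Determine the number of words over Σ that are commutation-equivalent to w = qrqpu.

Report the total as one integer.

10

piece 0:q — minimal
piece 1:r — minimal
piece 2:q rests on {0:q}
piece 3:p rests on {2:q}
piece 4:u rests on {1:r}
minimal pieces: {0:q, 1:r}
ways to finish when only these pieces remain (= sum over removing one remaining piece with nothing left below it):
  1 left: {3}→1  {4}→1
  2 left: {1,4}→1  {2,3}→1  {3,4}→2
  3 left: {0,2,3}→1  {1,3,4}→3  {2,3,4}→3
  placing 0:q first → 6 extensions
  placing 1:r first → 4 extensions
total linear extensions = 10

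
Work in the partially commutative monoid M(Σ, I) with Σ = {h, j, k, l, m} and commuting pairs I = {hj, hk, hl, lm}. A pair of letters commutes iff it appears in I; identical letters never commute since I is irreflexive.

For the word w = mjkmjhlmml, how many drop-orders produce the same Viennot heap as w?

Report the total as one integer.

16

0(m) covers ∅
1(j) covers 0:m
2(k) covers 1:j
3(m) covers 2:k
4(j) covers 3:m
5(h) covers 3:m
6(l) covers 4:j
7(m) covers 4:j, 5:h
8(m) covers 7:m
9(l) covers 6:l
floor of heap: 0:m
completions by unplaced set U, small U first (add the entries for U minus each lowest piece of U):
  |U|=1: {8}:1  {9}:1
  |U|=2: {6,9}:1  {7,8}:1  {8,9}:2
  |U|=3: {5,7,8}:1  {6,8,9}:3  {7,8,9}:3
  |U|=4: {5,7,8,9}:4  {6,7,8,9}:6
  |U|=5: {4,6,7,8,9}:6  {5,6,7,8,9}:10
  |U|=6: {4,5,6,7,8,9}:16
  |U|=7: {3,4,5,6,7,8,9}:16
  |U|=8: {2,3,4,5,6,7,8,9}:16
  start at 0(m): 16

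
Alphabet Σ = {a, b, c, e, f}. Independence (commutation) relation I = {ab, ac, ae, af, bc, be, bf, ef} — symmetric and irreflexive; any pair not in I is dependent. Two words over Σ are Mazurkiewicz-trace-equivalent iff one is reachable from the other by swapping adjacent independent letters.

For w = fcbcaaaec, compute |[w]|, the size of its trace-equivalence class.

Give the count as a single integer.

504

drop 0:f onto floor
drop 1:c onto {0:f}
drop 2:b onto floor
drop 3:c onto {1:c}
drop 4:a onto floor
drop 5:a onto {4:a}
drop 6:a onto {5:a}
drop 7:e onto {3:c}
drop 8:c onto {7:e}
ground layer = {0:f, 2:b, 4:a}
drop-orders for the pieces not yet dropped (sum over which currently-grounded one goes next):
  1 to go: {2} 1  {6} 1  {8} 1
  2 to go: {2,6} 2  {2,8} 2  {5,6} 1  {6,8} 2  {7,8} 1
  3 to go: {2,5,6} 3  {2,6,8} 6  {2,7,8} 3  {3,7,8} 1  {4,5,6} 1  {5,6,8} 3  {6,7,8} 3
  4 to go: {1,3,7,8} 1  {2,3,7,8} 4  {2,4,5,6} 4  {2,5,6,8} 12  {2,6,7,8} 12  {3,6,7,8} 4  {4,5,6,8} 4  {5,6,7,8} 6
  5 to go: {0,1,3,7,8} 1  {1,2,3,7,8} 5  {1,3,6,7,8} 5  {2,3,6,7,8} 20  {2,4,5,6,8} 20  {2,5,6,7,8} 30  {3,5,6,7,8} 10  {4,5,6,7,8} 10
  6 to go: {0,1,2,3,7,8} 6  {0,1,3,6,7,8} 6  {1,2,3,6,7,8} 30  {1,3,5,6,7,8} 15  {2,3,5,6,7,8} 60  {2,4,5,6,7,8} 60  {3,4,5,6,7,8} 20
  7 to go: {0,1,2,3,6,7,8} 42  {0,1,3,5,6,7,8} 21  {1,2,3,5,6,7,8} 105  {1,3,4,5,6,7,8} 35  {2,3,4,5,6,7,8} 140
  if 0:f drops first: 280 orders
  if 2:b drops first: 56 orders
  if 4:a drops first: 168 orders
heap linearizations: 504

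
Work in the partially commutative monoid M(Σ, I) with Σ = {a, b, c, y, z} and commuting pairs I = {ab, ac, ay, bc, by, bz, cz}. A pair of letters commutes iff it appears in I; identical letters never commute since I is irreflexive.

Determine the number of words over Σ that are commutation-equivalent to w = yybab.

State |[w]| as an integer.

30

piece 0:y — minimal
piece 1:y rests on {0:y}
piece 2:b — minimal
piece 3:a — minimal
piece 4:b rests on {2:b}
minimal pieces: {0:y, 2:b, 3:a}
ways to finish when only these pieces remain (= sum over removing one remaining piece with nothing left below it):
  1 left: {1}→1  {3}→1  {4}→1
  2 left: {0,1}→1  {1,3}→2  {1,4}→2  {2,4}→1  {3,4}→2
  3 left: {0,1,3}→3  {0,1,4}→3  {1,2,4}→3  {1,3,4}→6  {2,3,4}→3
  placing 0:y first → 12 extensions
  placing 2:b first → 12 extensions
  placing 3:a first → 6 extensions
total linear extensions = 30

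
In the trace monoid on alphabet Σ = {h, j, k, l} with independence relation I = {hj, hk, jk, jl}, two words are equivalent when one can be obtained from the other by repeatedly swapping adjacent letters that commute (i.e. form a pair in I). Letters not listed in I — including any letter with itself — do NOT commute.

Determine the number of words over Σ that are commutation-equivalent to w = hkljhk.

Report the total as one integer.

24

drop 0:h onto floor
drop 1:k onto floor
drop 2:l onto {0:h, 1:k}
drop 3:j onto floor
drop 4:h onto {2:l}
drop 5:k onto {2:l}
ground layer = {0:h, 1:k, 3:j}
drop-orders for the pieces not yet dropped (sum over which currently-grounded one goes next):
  1 to go: {3} 1  {4} 1  {5} 1
  2 to go: {3,4} 2  {3,5} 2  {4,5} 2
  3 to go: {2,4,5} 2  {3,4,5} 6
  4 to go: {0,2,4,5} 2  {1,2,4,5} 2  {2,3,4,5} 8
  if 0:h drops first: 10 orders
  if 1:k drops first: 10 orders
  if 3:j drops first: 4 orders
heap linearizations: 24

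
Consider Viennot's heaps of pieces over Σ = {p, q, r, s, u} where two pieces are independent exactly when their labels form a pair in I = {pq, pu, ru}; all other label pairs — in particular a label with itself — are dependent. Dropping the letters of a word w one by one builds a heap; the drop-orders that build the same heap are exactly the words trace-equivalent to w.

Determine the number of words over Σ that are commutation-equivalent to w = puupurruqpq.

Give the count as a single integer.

266

drop 0:p onto floor
drop 1:u onto floor
drop 2:u onto {1:u}
drop 3:p onto {0:p}
drop 4:u onto {2:u}
drop 5:r onto {3:p}
drop 6:r onto {5:r}
drop 7:u onto {4:u}
drop 8:q onto {6:r, 7:u}
drop 9:p onto {6:r}
drop 10:q onto {8:q}
ground layer = {0:p, 1:u}
drop-orders for the pieces not yet dropped (sum over which currently-grounded one goes next):
  1 to go: {9} 1  {10} 1
  2 to go: {8,10} 1  {9,10} 2
  3 to go: {7,8,10} 1  {8,9,10} 3
  4 to go: {4,7,8,10} 1  {6,8,9,10} 3  {7,8,9,10} 4
  5 to go: {2,4,7,8,10} 1  {4,7,8,9,10} 5  {5,6,8,9,10} 3  {6,7,8,9,10} 7
  6 to go: {1,2,4,7,8,10} 1  {2,4,7,8,9,10} 6  {3,5,6,8,9,10} 3  {4,6,7,8,9,10} 12  {5,6,7,8,9,10} 10
  7 to go: {0,3,5,6,8,9,10} 3  {1,2,4,7,8,9,10} 7  {2,4,6,7,8,9,10} 18  {3,5,6,7,8,9,10} 13  {4,5,6,7,8,9,10} 22
  8 to go: {0,3,5,6,7,8,9,10} 16  {1,2,4,6,7,8,9,10} 25  {2,4,5,6,7,8,9,10} 40  {3,4,5,6,7,8,9,10} 35
  9 to go: {0,3,4,5,6,7,8,9,10} 51  {1,2,4,5,6,7,8,9,10} 65  {2,3,4,5,6,7,8,9,10} 75
  if 0:p drops first: 140 orders
  if 1:u drops first: 126 orders
heap linearizations: 266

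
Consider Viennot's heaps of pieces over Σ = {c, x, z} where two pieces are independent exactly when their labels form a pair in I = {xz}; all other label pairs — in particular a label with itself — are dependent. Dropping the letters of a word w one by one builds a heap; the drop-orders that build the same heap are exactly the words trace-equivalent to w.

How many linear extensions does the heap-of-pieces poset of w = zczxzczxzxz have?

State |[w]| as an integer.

30

piece 0:z — minimal
piece 1:c rests on {0:z}
piece 2:z rests on {1:c}
piece 3:x rests on {1:c}
piece 4:z rests on {2:z}
piece 5:c rests on {3:x, 4:z}
piece 6:z rests on {5:c}
piece 7:x rests on {5:c}
piece 8:z rests on {6:z}
piece 9:x rests on {7:x}
piece 10:z rests on {8:z}
minimal pieces: {0:z}
ways to finish when only these pieces remain (= sum over removing one remaining piece with nothing left below it):
  1 left: {9}→1  {10}→1
  2 left: {7,9}→1  {8,10}→1  {9,10}→2
  3 left: {6,8,10}→1  {7,9,10}→3  {8,9,10}→3
  4 left: {6,8,9,10}→4  {7,8,9,10}→6
  5 left: {6,7,8,9,10}→10
  6 left: {5,6,7,8,9,10}→10
  7 left: {3,5,6,7,8,9,10}→10  {4,5,6,7,8,9,10}→10
  8 left: {2,4,5,6,7,8,9,10}→10  {3,4,5,6,7,8,9,10}→20
  9 left: {2,3,4,5,6,7,8,9,10}→30
  placing 0:z first → 30 extensions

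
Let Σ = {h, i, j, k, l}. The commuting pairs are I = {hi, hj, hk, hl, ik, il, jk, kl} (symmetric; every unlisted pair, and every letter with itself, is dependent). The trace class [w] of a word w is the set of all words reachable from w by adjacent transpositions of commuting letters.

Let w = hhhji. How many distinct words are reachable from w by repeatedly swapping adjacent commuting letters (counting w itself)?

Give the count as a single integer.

piece 0:h — minimal
piece 1:h rests on {0:h}
piece 2:h rests on {1:h}
piece 3:j — minimal
piece 4:i rests on {3:j}
minimal pieces: {0:h, 3:j}
ways to finish when only these pieces remain (= sum over removing one remaining piece with nothing left below it):
  1 left: {2}→1  {4}→1
  2 left: {1,2}→1  {2,4}→2  {3,4}→1
  3 left: {0,1,2}→1  {1,2,4}→3  {2,3,4}→3
  placing 0:h first → 6 extensions
  placing 3:j first → 4 extensions
total linear extensions = 10

10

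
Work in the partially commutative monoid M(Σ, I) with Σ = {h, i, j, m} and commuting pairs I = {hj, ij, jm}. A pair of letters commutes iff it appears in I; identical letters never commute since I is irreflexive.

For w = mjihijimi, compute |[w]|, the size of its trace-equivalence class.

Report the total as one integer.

#0=m has no predecessor
#1=j has no predecessor
#2=i depends on [0:m]
#3=h depends on [2:i]
#4=i depends on [3:h]
#5=j depends on [1:j]
#6=i depends on [4:i]
#7=m depends on [6:i]
#8=i depends on [7:m]
sources: [0:m, 1:j]
N(rest) = Σ N(rest − s) over sources s of rest; N(one piece) = 1:
  size 1 → [5]=1  [8]=1
  size 2 → [1,5]=1  [5,8]=2  [7,8]=1
  size 3 → [1,5,8]=3  [5,7,8]=3  [6,7,8]=1
  size 4 → [1,5,7,8]=6  [4,6,7,8]=1  [5,6,7,8]=4
  size 5 → [1,5,6,7,8]=10  [3,4,6,7,8]=1  [4,5,6,7,8]=5
  size 6 → [1,4,5,6,7,8]=15  [2,3,4,6,7,8]=1  [3,4,5,6,7,8]=6
  size 7 → [0,2,3,4,6,7,8]=1  [1,3,4,5,6,7,8]=21  [2,3,4,5,6,7,8]=7
  first=0(m) contributes 28
  first=1(j) contributes 8
|[w]| = 36

36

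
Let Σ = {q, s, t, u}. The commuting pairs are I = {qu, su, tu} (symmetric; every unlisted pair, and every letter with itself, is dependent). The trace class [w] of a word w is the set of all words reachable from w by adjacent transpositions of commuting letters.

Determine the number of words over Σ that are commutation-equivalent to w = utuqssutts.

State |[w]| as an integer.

120

drop 0:u onto floor
drop 1:t onto floor
drop 2:u onto {0:u}
drop 3:q onto {1:t}
drop 4:s onto {3:q}
drop 5:s onto {4:s}
drop 6:u onto {2:u}
drop 7:t onto {5:s}
drop 8:t onto {7:t}
drop 9:s onto {8:t}
ground layer = {0:u, 1:t}
drop-orders for the pieces not yet dropped (sum over which currently-grounded one goes next):
  1 to go: {6} 1  {9} 1
  2 to go: {2,6} 1  {6,9} 2  {8,9} 1
  3 to go: {0,2,6} 1  {2,6,9} 3  {6,8,9} 3  {7,8,9} 1
  4 to go: {0,2,6,9} 4  {2,6,8,9} 6  {5,7,8,9} 1  {6,7,8,9} 4
  5 to go: {0,2,6,8,9} 10  {2,6,7,8,9} 10  {4,5,7,8,9} 1  {5,6,7,8,9} 5
  6 to go: {0,2,6,7,8,9} 20  {2,5,6,7,8,9} 15  {3,4,5,7,8,9} 1  {4,5,6,7,8,9} 6
  7 to go: {0,2,5,6,7,8,9} 35  {1,3,4,5,7,8,9} 1  {2,4,5,6,7,8,9} 21  {3,4,5,6,7,8,9} 7
  8 to go: {0,2,4,5,6,7,8,9} 56  {1,3,4,5,6,7,8,9} 8  {2,3,4,5,6,7,8,9} 28
  if 0:u drops first: 36 orders
  if 1:t drops first: 84 orders
heap linearizations: 120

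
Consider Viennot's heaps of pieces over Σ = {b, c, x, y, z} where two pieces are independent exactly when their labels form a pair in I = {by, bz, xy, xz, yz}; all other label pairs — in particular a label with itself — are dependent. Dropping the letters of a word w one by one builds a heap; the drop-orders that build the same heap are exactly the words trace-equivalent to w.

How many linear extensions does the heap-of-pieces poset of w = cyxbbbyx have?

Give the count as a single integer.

drop 0:c onto floor
drop 1:y onto {0:c}
drop 2:x onto {0:c}
drop 3:b onto {2:x}
drop 4:b onto {3:b}
drop 5:b onto {4:b}
drop 6:y onto {1:y}
drop 7:x onto {5:b}
ground layer = {0:c}
drop-orders for the pieces not yet dropped (sum over which currently-grounded one goes next):
  1 to go: {6} 1  {7} 1
  2 to go: {1,6} 1  {5,7} 1  {6,7} 2
  3 to go: {1,6,7} 3  {4,5,7} 1  {5,6,7} 3
  4 to go: {1,5,6,7} 6  {3,4,5,7} 1  {4,5,6,7} 4
  5 to go: {1,4,5,6,7} 10  {2,3,4,5,7} 1  {3,4,5,6,7} 5
  6 to go: {1,3,4,5,6,7} 15  {2,3,4,5,6,7} 6
  if 0:c drops first: 21 orders

21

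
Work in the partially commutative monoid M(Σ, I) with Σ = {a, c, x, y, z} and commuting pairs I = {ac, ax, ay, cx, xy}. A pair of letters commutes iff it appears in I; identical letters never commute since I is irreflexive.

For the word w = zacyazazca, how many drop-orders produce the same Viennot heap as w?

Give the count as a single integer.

piece 0:z — minimal
piece 1:a rests on {0:z}
piece 2:c rests on {0:z}
piece 3:y rests on {2:c}
piece 4:a rests on {1:a}
piece 5:z rests on {3:y, 4:a}
piece 6:a rests on {5:z}
piece 7:z rests on {6:a}
piece 8:c rests on {7:z}
piece 9:a rests on {7:z}
minimal pieces: {0:z}
ways to finish when only these pieces remain (= sum over removing one remaining piece with nothing left below it):
  1 left: {8}→1  {9}→1
  2 left: {8,9}→2
  3 left: {7,8,9}→2
  4 left: {6,7,8,9}→2
  5 left: {5,6,7,8,9}→2
  6 left: {3,5,6,7,8,9}→2  {4,5,6,7,8,9}→2
  7 left: {1,4,5,6,7,8,9}→2  {2,3,5,6,7,8,9}→2  {3,4,5,6,7,8,9}→4
  8 left: {1,3,4,5,6,7,8,9}→6  {2,3,4,5,6,7,8,9}→6
  placing 0:z first → 12 extensions

12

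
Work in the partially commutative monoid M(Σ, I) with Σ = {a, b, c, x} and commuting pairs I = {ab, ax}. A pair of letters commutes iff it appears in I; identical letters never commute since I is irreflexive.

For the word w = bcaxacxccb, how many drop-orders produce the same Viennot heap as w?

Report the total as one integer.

3

drop 0:b onto floor
drop 1:c onto {0:b}
drop 2:a onto {1:c}
drop 3:x onto {1:c}
drop 4:a onto {2:a}
drop 5:c onto {3:x, 4:a}
drop 6:x onto {5:c}
drop 7:c onto {6:x}
drop 8:c onto {7:c}
drop 9:b onto {8:c}
ground layer = {0:b}
drop-orders for the pieces not yet dropped (sum over which currently-grounded one goes next):
  1 to go: {9} 1
  2 to go: {8,9} 1
  3 to go: {7,8,9} 1
  4 to go: {6,7,8,9} 1
  5 to go: {5,6,7,8,9} 1
  6 to go: {3,5,6,7,8,9} 1  {4,5,6,7,8,9} 1
  7 to go: {2,4,5,6,7,8,9} 1  {3,4,5,6,7,8,9} 2
  8 to go: {2,3,4,5,6,7,8,9} 3
  if 0:b drops first: 3 orders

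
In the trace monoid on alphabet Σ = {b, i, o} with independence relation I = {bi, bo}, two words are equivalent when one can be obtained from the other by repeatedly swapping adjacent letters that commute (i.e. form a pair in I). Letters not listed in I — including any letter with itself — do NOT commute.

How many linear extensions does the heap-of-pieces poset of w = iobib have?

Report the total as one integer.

10

drop 0:i onto floor
drop 1:o onto {0:i}
drop 2:b onto floor
drop 3:i onto {1:o}
drop 4:b onto {2:b}
ground layer = {0:i, 2:b}
drop-orders for the pieces not yet dropped (sum over which currently-grounded one goes next):
  1 to go: {3} 1  {4} 1
  2 to go: {1,3} 1  {2,4} 1  {3,4} 2
  3 to go: {0,1,3} 1  {1,3,4} 3  {2,3,4} 3
  if 0:i drops first: 6 orders
  if 2:b drops first: 4 orders
heap linearizations: 10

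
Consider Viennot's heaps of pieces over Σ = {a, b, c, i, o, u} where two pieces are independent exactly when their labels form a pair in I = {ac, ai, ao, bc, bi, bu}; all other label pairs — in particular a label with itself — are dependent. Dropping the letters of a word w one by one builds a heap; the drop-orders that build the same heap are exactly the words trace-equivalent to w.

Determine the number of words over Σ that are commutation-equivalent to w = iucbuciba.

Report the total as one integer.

64

drop 0:i onto floor
drop 1:u onto {0:i}
drop 2:c onto {1:u}
drop 3:b onto floor
drop 4:u onto {2:c}
drop 5:c onto {4:u}
drop 6:i onto {5:c}
drop 7:b onto {3:b}
drop 8:a onto {4:u, 7:b}
ground layer = {0:i, 3:b}
drop-orders for the pieces not yet dropped (sum over which currently-grounded one goes next):
  1 to go: {6} 1  {8} 1
  2 to go: {5,6} 1  {6,8} 2  {7,8} 1
  3 to go: {3,7,8} 1  {5,6,8} 3  {6,7,8} 3
  4 to go: {3,6,7,8} 4  {4,5,6,8} 3  {5,6,7,8} 6
  5 to go: {2,4,5,6,8} 3  {3,5,6,7,8} 10  {4,5,6,7,8} 9
  6 to go: {1,2,4,5,6,8} 3  {2,4,5,6,7,8} 12  {3,4,5,6,7,8} 19
  7 to go: {0,1,2,4,5,6,8} 3  {1,2,4,5,6,7,8} 15  {2,3,4,5,6,7,8} 31
  if 0:i drops first: 46 orders
  if 3:b drops first: 18 orders
heap linearizations: 64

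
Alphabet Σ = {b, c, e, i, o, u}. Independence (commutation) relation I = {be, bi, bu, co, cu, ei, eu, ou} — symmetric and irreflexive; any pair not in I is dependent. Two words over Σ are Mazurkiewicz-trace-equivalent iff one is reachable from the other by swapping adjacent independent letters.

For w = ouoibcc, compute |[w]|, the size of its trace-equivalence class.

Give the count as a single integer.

drop 0:o onto floor
drop 1:u onto floor
drop 2:o onto {0:o}
drop 3:i onto {1:u, 2:o}
drop 4:b onto {2:o}
drop 5:c onto {3:i, 4:b}
drop 6:c onto {5:c}
ground layer = {0:o, 1:u}
drop-orders for the pieces not yet dropped (sum over which currently-grounded one goes next):
  1 to go: {6} 1
  2 to go: {5,6} 1
  3 to go: {3,5,6} 1  {4,5,6} 1
  4 to go: {1,3,5,6} 1  {3,4,5,6} 2
  5 to go: {1,3,4,5,6} 3  {2,3,4,5,6} 2
  if 0:o drops first: 5 orders
  if 1:u drops first: 2 orders
heap linearizations: 7

7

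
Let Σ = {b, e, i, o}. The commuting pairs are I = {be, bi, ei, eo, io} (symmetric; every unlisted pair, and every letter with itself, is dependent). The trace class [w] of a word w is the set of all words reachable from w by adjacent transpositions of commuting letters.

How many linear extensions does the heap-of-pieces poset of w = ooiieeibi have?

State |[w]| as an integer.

piece 0:o — minimal
piece 1:o rests on {0:o}
piece 2:i — minimal
piece 3:i rests on {2:i}
piece 4:e — minimal
piece 5:e rests on {4:e}
piece 6:i rests on {3:i}
piece 7:b rests on {1:o}
piece 8:i rests on {6:i}
minimal pieces: {0:o, 2:i, 4:e}
ways to finish when only these pieces remain (= sum over removing one remaining piece with nothing left below it):
  1 left: {5}→1  {7}→1  {8}→1
  2 left: {1,7}→1  {4,5}→1  {5,7}→2  {5,8}→2  {6,8}→1  {7,8}→2
  3 left: {0,1,7}→1  {1,5,7}→3  {1,7,8}→3  {3,6,8}→1  {4,5,7}→3  {4,5,8}→3  {5,6,8}→3  {5,7,8}→6  {6,7,8}→3
  4 left: {0,1,5,7}→4  {0,1,7,8}→4  {1,4,5,7}→6  {1,5,7,8}→12  {1,6,7,8}→6  {2,3,6,8}→1  {3,5,6,8}→4  {3,6,7,8}→4  {4,5,6,8}→6  {4,5,7,8}→12  {5,6,7,8}→12
  5 left: {0,1,4,5,7}→10  {0,1,5,7,8}→20  {0,1,6,7,8}→10  {1,3,6,7,8}→10  {1,4,5,7,8}→30  {1,5,6,7,8}→30  {2,3,5,6,8}→5  {2,3,6,7,8}→5  {3,4,5,6,8}→10  {3,5,6,7,8}→20  {4,5,6,7,8}→30
  6 left: {0,1,3,6,7,8}→20  {0,1,4,5,7,8}→60  {0,1,5,6,7,8}→60  {1,2,3,6,7,8}→15  {1,3,5,6,7,8}→60  {1,4,5,6,7,8}→90  {2,3,4,5,6,8}→15  {2,3,5,6,7,8}→30  {3,4,5,6,7,8}→60
  7 left: {0,1,2,3,6,7,8}→35  {0,1,3,5,6,7,8}→140  {0,1,4,5,6,7,8}→210  {1,2,3,5,6,7,8}→105  {1,3,4,5,6,7,8}→210  {2,3,4,5,6,7,8}→105
  placing 0:o first → 420 extensions
  placing 2:i first → 560 extensions
  placing 4:e first → 280 extensions
total linear extensions = 1260

1260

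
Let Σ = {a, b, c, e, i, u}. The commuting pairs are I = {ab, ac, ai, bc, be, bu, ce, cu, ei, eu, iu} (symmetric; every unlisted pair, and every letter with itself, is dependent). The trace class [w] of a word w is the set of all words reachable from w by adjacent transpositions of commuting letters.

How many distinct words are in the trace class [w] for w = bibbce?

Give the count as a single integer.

18

piece 0:b — minimal
piece 1:i rests on {0:b}
piece 2:b rests on {1:i}
piece 3:b rests on {2:b}
piece 4:c rests on {1:i}
piece 5:e — minimal
minimal pieces: {0:b, 5:e}
ways to finish when only these pieces remain (= sum over removing one remaining piece with nothing left below it):
  1 left: {3}→1  {4}→1  {5}→1
  2 left: {2,3}→1  {3,4}→2  {3,5}→2  {4,5}→2
  3 left: {2,3,4}→3  {2,3,5}→3  {3,4,5}→6
  4 left: {1,2,3,4}→3  {2,3,4,5}→12
  placing 0:b first → 15 extensions
  placing 5:e first → 3 extensions
total linear extensions = 18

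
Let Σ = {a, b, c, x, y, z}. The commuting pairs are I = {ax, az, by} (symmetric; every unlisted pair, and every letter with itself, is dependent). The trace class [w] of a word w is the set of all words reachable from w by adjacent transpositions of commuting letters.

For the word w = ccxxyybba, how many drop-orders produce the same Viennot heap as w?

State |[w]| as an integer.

piece 0:c — minimal
piece 1:c rests on {0:c}
piece 2:x rests on {1:c}
piece 3:x rests on {2:x}
piece 4:y rests on {3:x}
piece 5:y rests on {4:y}
piece 6:b rests on {3:x}
piece 7:b rests on {6:b}
piece 8:a rests on {5:y, 7:b}
minimal pieces: {0:c}
ways to finish when only these pieces remain (= sum over removing one remaining piece with nothing left below it):
  1 left: {8}→1
  2 left: {5,8}→1  {7,8}→1
  3 left: {4,5,8}→1  {5,7,8}→2  {6,7,8}→1
  4 left: {4,5,7,8}→3  {5,6,7,8}→3
  5 left: {4,5,6,7,8}→6
  6 left: {3,4,5,6,7,8}→6
  7 left: {2,3,4,5,6,7,8}→6
  placing 0:c first → 6 extensions

6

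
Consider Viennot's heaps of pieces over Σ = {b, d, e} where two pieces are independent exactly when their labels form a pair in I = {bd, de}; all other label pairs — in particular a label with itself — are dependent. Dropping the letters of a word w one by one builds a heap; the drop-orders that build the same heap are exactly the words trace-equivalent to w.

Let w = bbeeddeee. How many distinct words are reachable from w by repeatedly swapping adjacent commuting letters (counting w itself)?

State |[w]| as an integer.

#0=b has no predecessor
#1=b depends on [0:b]
#2=e depends on [1:b]
#3=e depends on [2:e]
#4=d has no predecessor
#5=d depends on [4:d]
#6=e depends on [3:e]
#7=e depends on [6:e]
#8=e depends on [7:e]
sources: [0:b, 4:d]
N(rest) = Σ N(rest − s) over sources s of rest; N(one piece) = 1:
  size 1 → [5]=1  [8]=1
  size 2 → [4,5]=1  [5,8]=2  [7,8]=1
  size 3 → [4,5,8]=3  [5,7,8]=3  [6,7,8]=1
  size 4 → [3,6,7,8]=1  [4,5,7,8]=6  [5,6,7,8]=4
  size 5 → [2,3,6,7,8]=1  [3,5,6,7,8]=5  [4,5,6,7,8]=10
  size 6 → [1,2,3,6,7,8]=1  [2,3,5,6,7,8]=6  [3,4,5,6,7,8]=15
  size 7 → [0,1,2,3,6,7,8]=1  [1,2,3,5,6,7,8]=7  [2,3,4,5,6,7,8]=21
  first=0(b) contributes 28
  first=4(d) contributes 8
|[w]| = 36

36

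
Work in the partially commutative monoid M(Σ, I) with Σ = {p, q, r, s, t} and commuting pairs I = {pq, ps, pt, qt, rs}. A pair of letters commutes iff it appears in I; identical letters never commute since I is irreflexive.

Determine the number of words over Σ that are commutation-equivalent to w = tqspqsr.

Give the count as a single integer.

22

0(t) covers ∅
1(q) covers ∅
2(s) covers 0:t, 1:q
3(p) covers ∅
4(q) covers 2:s
5(s) covers 4:q
6(r) covers 3:p, 4:q
floor of heap: 0:t, 1:q, 3:p
completions by unplaced set U, small U first (add the entries for U minus each lowest piece of U):
  |U|=1: {5}:1  {6}:1
  |U|=2: {3,6}:1  {5,6}:2
  |U|=3: {3,5,6}:3  {4,5,6}:2
  |U|=4: {2,4,5,6}:2  {3,4,5,6}:5
  |U|=5: {0,2,4,5,6}:2  {1,2,4,5,6}:2  {2,3,4,5,6}:7
  start at 0(t): 9
  start at 1(q): 9
  start at 3(p): 4
sum over floor = 22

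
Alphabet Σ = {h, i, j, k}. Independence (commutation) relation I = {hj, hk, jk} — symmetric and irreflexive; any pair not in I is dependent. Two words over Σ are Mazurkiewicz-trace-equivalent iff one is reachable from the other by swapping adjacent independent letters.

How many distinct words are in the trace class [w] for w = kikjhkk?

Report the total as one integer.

0(k) covers ∅
1(i) covers 0:k
2(k) covers 1:i
3(j) covers 1:i
4(h) covers 1:i
5(k) covers 2:k
6(k) covers 5:k
floor of heap: 0:k
completions by unplaced set U, small U first (add the entries for U minus each lowest piece of U):
  |U|=1: {3}:1  {4}:1  {6}:1
  |U|=2: {3,4}:2  {3,6}:2  {4,6}:2  {5,6}:1
  |U|=3: {2,5,6}:1  {3,4,6}:6  {3,5,6}:3  {4,5,6}:3
  |U|=4: {2,3,5,6}:4  {2,4,5,6}:4  {3,4,5,6}:12
  |U|=5: {2,3,4,5,6}:20
  start at 0(k): 20

20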